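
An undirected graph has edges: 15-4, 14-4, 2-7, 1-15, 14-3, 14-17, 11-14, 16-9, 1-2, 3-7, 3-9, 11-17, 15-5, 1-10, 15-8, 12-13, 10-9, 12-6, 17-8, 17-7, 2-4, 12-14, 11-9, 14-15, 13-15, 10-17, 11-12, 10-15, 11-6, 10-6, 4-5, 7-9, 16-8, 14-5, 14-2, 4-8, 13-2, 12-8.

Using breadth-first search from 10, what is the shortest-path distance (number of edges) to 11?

Level 0: 10
Level 1: 1, 6, 9, 15, 17
Level 2: 2, 3, 4, 5, 7, 8, 11, 12, 13, 14, 16
11 first appears at level 2.

2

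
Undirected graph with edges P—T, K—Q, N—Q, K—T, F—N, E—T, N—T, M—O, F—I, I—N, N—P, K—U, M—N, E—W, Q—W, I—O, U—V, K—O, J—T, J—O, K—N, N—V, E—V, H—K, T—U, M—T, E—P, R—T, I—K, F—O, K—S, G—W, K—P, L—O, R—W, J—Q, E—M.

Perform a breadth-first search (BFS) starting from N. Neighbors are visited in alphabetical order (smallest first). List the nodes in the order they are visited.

N → F → I → K → M → P → Q → T → V → O → H → S → U → E → J → W → R → L → G

Visit N; enqueue F, I, K, M, P, Q, T, V → queue [F, I, K, M, P, Q, T, V]
Visit F; enqueue O → queue [I, K, M, P, Q, T, V, O]
Visit I → queue [K, M, P, Q, T, V, O]
Visit K; enqueue H, S, U → queue [M, P, Q, T, V, O, H, S, U]
Visit M; enqueue E → queue [P, Q, T, V, O, H, S, U, E]
Visit P → queue [Q, T, V, O, H, S, U, E]
Visit Q; enqueue J, W → queue [T, V, O, H, S, U, E, J, W]
Visit T; enqueue R → queue [V, O, H, S, U, E, J, W, R]
Visit V → queue [O, H, S, U, E, J, W, R]
Visit O; enqueue L → queue [H, S, U, E, J, W, R, L]
Visit H → queue [S, U, E, J, W, R, L]
Visit S → queue [U, E, J, W, R, L]
Visit U → queue [E, J, W, R, L]
Visit E → queue [J, W, R, L]
Visit J → queue [W, R, L]
Visit W; enqueue G → queue [R, L, G]
Visit R → queue [L, G]
Visit L → queue [G]
Visit G → queue []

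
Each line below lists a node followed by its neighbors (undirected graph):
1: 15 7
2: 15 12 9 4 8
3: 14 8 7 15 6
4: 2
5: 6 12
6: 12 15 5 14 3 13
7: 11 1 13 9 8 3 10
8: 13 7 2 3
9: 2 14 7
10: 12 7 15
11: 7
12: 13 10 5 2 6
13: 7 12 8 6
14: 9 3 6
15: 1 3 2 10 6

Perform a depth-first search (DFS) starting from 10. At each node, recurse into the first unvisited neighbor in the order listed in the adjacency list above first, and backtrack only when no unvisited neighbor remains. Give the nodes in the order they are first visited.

10, 12, 13, 7, 11, 1, 15, 3, 14, 9, 2, 4, 8, 6, 5

Visit 10
10 → 12
12 → 13
13 → 7
7 → 11
7 → 1
1 → 15
15 → 3
3 → 14
14 → 9
9 → 2
2 → 4
2 → 8
14 → 6
6 → 5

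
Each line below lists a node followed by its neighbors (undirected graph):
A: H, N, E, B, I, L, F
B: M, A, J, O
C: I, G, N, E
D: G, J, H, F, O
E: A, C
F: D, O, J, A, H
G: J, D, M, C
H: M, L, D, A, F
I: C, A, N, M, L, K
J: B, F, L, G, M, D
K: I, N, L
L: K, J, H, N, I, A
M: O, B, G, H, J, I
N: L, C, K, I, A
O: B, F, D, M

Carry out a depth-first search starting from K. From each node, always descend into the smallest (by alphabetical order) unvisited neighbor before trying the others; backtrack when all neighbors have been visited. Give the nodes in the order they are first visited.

K -> I -> A -> B -> J -> D -> F -> H -> L -> N -> C -> E -> G -> M -> O

Visit K
K → I
I → A
A → B
B → J
J → D
D → F
F → H
H → L
L → N
N → C
C → E
C → G
G → M
M → O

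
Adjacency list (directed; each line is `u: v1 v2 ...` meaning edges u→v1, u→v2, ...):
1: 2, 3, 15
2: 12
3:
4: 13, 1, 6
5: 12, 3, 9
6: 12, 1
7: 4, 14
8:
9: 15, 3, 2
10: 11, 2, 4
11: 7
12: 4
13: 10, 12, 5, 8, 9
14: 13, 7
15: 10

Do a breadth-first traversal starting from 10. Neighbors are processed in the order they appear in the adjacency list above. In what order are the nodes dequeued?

Visit 10; enqueue 11, 2, 4 → queue [11, 2, 4]
Visit 11; enqueue 7 → queue [2, 4, 7]
Visit 2; enqueue 12 → queue [4, 7, 12]
Visit 4; enqueue 13, 1, 6 → queue [7, 12, 13, 1, 6]
Visit 7; enqueue 14 → queue [12, 13, 1, 6, 14]
Visit 12 → queue [13, 1, 6, 14]
Visit 13; enqueue 5, 8, 9 → queue [1, 6, 14, 5, 8, 9]
Visit 1; enqueue 3, 15 → queue [6, 14, 5, 8, 9, 3, 15]
Visit 6 → queue [14, 5, 8, 9, 3, 15]
Visit 14 → queue [5, 8, 9, 3, 15]
Visit 5 → queue [8, 9, 3, 15]
Visit 8 → queue [9, 3, 15]
Visit 9 → queue [3, 15]
Visit 3 → queue [15]
Visit 15 → queue []

10 11 2 4 7 12 13 1 6 14 5 8 9 3 15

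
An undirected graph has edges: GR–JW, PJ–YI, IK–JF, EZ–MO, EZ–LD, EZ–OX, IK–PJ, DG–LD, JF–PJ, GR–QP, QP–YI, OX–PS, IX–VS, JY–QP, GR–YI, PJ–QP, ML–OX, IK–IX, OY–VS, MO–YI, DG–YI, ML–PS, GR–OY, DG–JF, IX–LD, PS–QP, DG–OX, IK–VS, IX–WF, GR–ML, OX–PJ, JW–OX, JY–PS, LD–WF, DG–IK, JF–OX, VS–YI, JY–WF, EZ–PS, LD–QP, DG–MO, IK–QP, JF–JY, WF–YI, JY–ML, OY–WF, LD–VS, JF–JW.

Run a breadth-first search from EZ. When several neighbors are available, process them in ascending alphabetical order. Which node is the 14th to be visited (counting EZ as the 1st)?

ML

Visit EZ; enqueue LD, MO, OX, PS → queue [LD, MO, OX, PS]
Visit LD; enqueue DG, IX, QP, VS, WF → queue [MO, OX, PS, DG, IX, QP, VS, WF]
Visit MO; enqueue YI → queue [OX, PS, DG, IX, QP, VS, WF, YI]
Visit OX; enqueue JF, JW, ML, PJ → queue [PS, DG, IX, QP, VS, WF, YI, JF, JW, ML, PJ]
Visit PS; enqueue JY → queue [DG, IX, QP, VS, WF, YI, JF, JW, ML, PJ, JY]
Visit DG; enqueue IK → queue [IX, QP, VS, WF, YI, JF, JW, ML, PJ, JY, IK]
Visit IX → queue [QP, VS, WF, YI, JF, JW, ML, PJ, JY, IK]
Visit QP; enqueue GR → queue [VS, WF, YI, JF, JW, ML, PJ, JY, IK, GR]
Visit VS; enqueue OY → queue [WF, YI, JF, JW, ML, PJ, JY, IK, GR, OY]
Visit WF → queue [YI, JF, JW, ML, PJ, JY, IK, GR, OY]
Visit YI → queue [JF, JW, ML, PJ, JY, IK, GR, OY]
Visit JF → queue [JW, ML, PJ, JY, IK, GR, OY]
Visit JW → queue [ML, PJ, JY, IK, GR, OY]
Visit ML → queue [PJ, JY, IK, GR, OY]
Visit PJ → queue [JY, IK, GR, OY]
Visit JY → queue [IK, GR, OY]
Visit IK → queue [GR, OY]
Visit GR → queue [OY]
Visit OY → queue []

Visit order: EZ, LD, MO, OX, PS, DG, IX, QP, VS, WF, YI, JF, JW, ML, PJ, JY, IK, GR, OY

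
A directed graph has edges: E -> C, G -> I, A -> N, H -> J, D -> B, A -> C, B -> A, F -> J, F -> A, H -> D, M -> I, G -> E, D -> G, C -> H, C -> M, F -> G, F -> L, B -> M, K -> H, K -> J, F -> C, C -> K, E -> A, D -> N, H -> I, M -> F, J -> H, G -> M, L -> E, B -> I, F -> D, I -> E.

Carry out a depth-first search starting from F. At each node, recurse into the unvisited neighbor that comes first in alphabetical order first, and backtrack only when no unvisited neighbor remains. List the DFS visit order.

Visit F
F → A
A → C
C → H
H → D
D → B
B → I
I → E
B → M
D → G
D → N
H → J
C → K
F → L

F -> A -> C -> H -> D -> B -> I -> E -> M -> G -> N -> J -> K -> L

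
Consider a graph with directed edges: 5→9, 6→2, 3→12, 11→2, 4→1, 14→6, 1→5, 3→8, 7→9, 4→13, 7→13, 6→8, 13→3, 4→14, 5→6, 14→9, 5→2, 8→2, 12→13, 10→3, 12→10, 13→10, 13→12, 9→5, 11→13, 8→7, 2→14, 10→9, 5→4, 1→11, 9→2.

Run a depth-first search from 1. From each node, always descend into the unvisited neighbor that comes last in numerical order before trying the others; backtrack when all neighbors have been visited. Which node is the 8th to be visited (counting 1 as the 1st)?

6

Visit 1
1 → 11
11 → 13
13 → 12
12 → 10
10 → 9
9 → 5
5 → 6
6 → 8
8 → 7
8 → 2
2 → 14
5 → 4
10 → 3

Visit order: 1, 11, 13, 12, 10, 9, 5, 6, 8, 7, 2, 14, 4, 3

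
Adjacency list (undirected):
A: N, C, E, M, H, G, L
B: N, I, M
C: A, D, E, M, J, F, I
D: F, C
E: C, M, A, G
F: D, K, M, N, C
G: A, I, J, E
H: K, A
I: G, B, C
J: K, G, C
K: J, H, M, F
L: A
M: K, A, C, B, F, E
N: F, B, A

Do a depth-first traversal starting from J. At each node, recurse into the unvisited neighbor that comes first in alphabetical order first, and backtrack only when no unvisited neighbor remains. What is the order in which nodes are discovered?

J, C, A, E, G, I, B, M, F, D, K, H, N, L

Visit J
J → C
C → A
A → E
E → G
G → I
I → B
B → M
M → F
F → D
F → K
K → H
F → N
A → L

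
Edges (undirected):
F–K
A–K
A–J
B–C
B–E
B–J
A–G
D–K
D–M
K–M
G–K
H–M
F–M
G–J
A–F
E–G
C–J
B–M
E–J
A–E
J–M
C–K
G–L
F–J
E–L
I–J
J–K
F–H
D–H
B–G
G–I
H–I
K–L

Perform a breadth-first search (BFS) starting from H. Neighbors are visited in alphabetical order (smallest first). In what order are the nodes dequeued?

H, D, F, I, M, K, A, J, G, B, C, L, E

Visit H; enqueue D, F, I, M → queue [D, F, I, M]
Visit D; enqueue K → queue [F, I, M, K]
Visit F; enqueue A, J → queue [I, M, K, A, J]
Visit I; enqueue G → queue [M, K, A, J, G]
Visit M; enqueue B → queue [K, A, J, G, B]
Visit K; enqueue C, L → queue [A, J, G, B, C, L]
Visit A; enqueue E → queue [J, G, B, C, L, E]
Visit J → queue [G, B, C, L, E]
Visit G → queue [B, C, L, E]
Visit B → queue [C, L, E]
Visit C → queue [L, E]
Visit L → queue [E]
Visit E → queue []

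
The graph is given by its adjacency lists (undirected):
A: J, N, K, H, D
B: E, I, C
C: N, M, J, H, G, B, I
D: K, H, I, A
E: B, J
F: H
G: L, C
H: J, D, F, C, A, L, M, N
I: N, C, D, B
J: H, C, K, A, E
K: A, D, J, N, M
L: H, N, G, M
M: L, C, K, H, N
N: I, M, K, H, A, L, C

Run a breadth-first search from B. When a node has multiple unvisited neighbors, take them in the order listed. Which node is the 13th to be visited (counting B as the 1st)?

Visit B; enqueue E, I, C → queue [E, I, C]
Visit E; enqueue J → queue [I, C, J]
Visit I; enqueue N, D → queue [C, J, N, D]
Visit C; enqueue M, H, G → queue [J, N, D, M, H, G]
Visit J; enqueue K, A → queue [N, D, M, H, G, K, A]
Visit N; enqueue L → queue [D, M, H, G, K, A, L]
Visit D → queue [M, H, G, K, A, L]
Visit M → queue [H, G, K, A, L]
Visit H; enqueue F → queue [G, K, A, L, F]
Visit G → queue [K, A, L, F]
Visit K → queue [A, L, F]
Visit A → queue [L, F]
Visit L → queue [F]
Visit F → queue []

Visit order: B, E, I, C, J, N, D, M, H, G, K, A, L, F

L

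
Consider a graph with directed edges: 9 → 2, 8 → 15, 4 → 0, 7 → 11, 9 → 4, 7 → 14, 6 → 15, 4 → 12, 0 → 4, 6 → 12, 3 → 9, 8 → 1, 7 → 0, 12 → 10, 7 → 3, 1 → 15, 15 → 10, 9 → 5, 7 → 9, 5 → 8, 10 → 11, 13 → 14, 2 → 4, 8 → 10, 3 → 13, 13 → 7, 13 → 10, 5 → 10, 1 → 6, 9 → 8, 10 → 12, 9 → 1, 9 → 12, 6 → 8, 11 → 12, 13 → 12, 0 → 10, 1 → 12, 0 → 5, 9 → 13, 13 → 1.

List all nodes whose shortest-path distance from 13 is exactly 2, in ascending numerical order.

Level 0: 13
Level 1: 1, 7, 10, 12, 14
Level 2: 0, 3, 6, 9, 11, 15
Level 3: 2, 4, 5, 8

0, 3, 6, 9, 11, 15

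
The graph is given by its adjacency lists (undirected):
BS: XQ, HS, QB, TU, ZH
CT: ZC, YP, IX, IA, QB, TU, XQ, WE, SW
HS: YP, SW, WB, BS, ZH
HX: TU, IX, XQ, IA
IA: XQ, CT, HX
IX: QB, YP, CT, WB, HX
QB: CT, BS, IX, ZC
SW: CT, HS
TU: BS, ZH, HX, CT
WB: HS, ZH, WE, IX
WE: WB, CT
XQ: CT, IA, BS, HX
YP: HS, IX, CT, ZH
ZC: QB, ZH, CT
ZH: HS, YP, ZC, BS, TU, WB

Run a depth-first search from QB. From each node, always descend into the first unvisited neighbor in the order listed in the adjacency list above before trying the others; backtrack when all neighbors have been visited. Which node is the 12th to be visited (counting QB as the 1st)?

Visit QB
QB → CT
CT → ZC
ZC → ZH
ZH → HS
HS → YP
YP → IX
IX → WB
WB → WE
IX → HX
HX → TU
TU → BS
BS → XQ
XQ → IA
HS → SW

Visit order: QB, CT, ZC, ZH, HS, YP, IX, WB, WE, HX, TU, BS, XQ, IA, SW

BS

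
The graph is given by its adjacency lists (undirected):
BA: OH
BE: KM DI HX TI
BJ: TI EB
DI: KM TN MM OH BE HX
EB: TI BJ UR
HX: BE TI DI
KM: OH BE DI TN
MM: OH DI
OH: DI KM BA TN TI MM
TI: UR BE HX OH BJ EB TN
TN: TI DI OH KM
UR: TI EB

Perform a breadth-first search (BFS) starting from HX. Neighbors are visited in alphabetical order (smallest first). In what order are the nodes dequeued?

HX, BE, DI, TI, KM, MM, OH, TN, BJ, EB, UR, BA

Visit HX; enqueue BE, DI, TI → queue [BE, DI, TI]
Visit BE; enqueue KM → queue [DI, TI, KM]
Visit DI; enqueue MM, OH, TN → queue [TI, KM, MM, OH, TN]
Visit TI; enqueue BJ, EB, UR → queue [KM, MM, OH, TN, BJ, EB, UR]
Visit KM → queue [MM, OH, TN, BJ, EB, UR]
Visit MM → queue [OH, TN, BJ, EB, UR]
Visit OH; enqueue BA → queue [TN, BJ, EB, UR, BA]
Visit TN → queue [BJ, EB, UR, BA]
Visit BJ → queue [EB, UR, BA]
Visit EB → queue [UR, BA]
Visit UR → queue [BA]
Visit BA → queue []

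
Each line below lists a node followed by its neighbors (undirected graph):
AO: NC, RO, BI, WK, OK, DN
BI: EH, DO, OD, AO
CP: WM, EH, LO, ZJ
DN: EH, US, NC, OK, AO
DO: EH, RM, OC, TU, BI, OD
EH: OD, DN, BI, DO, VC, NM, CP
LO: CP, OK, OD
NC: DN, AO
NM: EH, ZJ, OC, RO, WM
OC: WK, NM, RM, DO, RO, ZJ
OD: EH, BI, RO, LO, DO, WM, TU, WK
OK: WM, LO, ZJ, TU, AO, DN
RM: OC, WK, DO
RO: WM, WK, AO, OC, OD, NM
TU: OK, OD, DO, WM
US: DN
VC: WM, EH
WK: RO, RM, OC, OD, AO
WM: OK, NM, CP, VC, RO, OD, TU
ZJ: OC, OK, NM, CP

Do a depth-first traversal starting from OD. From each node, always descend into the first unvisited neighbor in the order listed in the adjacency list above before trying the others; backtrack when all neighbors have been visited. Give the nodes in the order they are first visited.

Visit OD
OD → EH
EH → DN
DN → US
DN → NC
NC → AO
AO → RO
RO → WM
WM → OK
OK → LO
LO → CP
CP → ZJ
ZJ → OC
OC → WK
WK → RM
RM → DO
DO → TU
DO → BI
OC → NM
WM → VC

OD, EH, DN, US, NC, AO, RO, WM, OK, LO, CP, ZJ, OC, WK, RM, DO, TU, BI, NM, VC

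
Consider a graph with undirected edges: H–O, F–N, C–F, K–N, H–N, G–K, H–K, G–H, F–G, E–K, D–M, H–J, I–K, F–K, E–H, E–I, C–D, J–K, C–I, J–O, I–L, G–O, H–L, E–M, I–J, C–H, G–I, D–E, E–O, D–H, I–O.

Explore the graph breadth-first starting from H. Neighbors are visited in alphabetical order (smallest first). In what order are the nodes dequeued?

Visit H; enqueue C, D, E, G, J, K, L, N, O → queue [C, D, E, G, J, K, L, N, O]
Visit C; enqueue F, I → queue [D, E, G, J, K, L, N, O, F, I]
Visit D; enqueue M → queue [E, G, J, K, L, N, O, F, I, M]
Visit E → queue [G, J, K, L, N, O, F, I, M]
Visit G → queue [J, K, L, N, O, F, I, M]
Visit J → queue [K, L, N, O, F, I, M]
Visit K → queue [L, N, O, F, I, M]
Visit L → queue [N, O, F, I, M]
Visit N → queue [O, F, I, M]
Visit O → queue [F, I, M]
Visit F → queue [I, M]
Visit I → queue [M]
Visit M → queue []

H, C, D, E, G, J, K, L, N, O, F, I, M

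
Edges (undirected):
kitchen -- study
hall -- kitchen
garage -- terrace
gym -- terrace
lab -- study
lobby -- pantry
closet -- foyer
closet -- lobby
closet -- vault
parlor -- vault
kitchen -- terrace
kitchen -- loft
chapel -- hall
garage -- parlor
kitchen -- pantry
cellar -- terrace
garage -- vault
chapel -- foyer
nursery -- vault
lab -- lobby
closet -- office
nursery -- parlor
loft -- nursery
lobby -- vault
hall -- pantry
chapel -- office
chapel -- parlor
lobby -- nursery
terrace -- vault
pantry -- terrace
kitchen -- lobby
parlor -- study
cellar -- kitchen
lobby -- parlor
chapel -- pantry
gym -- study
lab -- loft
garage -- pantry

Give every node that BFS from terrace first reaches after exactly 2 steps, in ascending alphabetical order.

chapel, closet, hall, lobby, loft, nursery, parlor, study

Level 0: terrace
Level 1: cellar, garage, gym, kitchen, pantry, vault
Level 2: chapel, closet, hall, lobby, loft, nursery, parlor, study
Level 3: foyer, lab, office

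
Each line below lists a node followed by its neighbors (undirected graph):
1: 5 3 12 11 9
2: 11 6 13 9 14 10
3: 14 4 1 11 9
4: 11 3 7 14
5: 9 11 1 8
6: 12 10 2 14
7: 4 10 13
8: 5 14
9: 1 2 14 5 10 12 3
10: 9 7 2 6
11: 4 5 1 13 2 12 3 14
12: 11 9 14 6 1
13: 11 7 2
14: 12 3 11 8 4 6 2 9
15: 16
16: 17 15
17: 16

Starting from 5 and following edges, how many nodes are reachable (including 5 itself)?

BFS from 5 visits: 5, 11, 9, 8, 1, 14, 13, 12, 4, 3, 2, 10, 6, 7
Reachable nodes: 14 of 17 total.

14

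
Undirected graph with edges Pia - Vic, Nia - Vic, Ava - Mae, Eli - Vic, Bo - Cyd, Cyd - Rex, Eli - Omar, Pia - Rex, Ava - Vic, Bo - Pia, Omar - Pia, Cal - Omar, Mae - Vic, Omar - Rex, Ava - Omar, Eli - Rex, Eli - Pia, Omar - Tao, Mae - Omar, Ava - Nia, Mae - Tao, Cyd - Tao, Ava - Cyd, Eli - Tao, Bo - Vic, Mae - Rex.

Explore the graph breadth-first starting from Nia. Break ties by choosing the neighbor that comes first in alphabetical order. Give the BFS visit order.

Visit Nia; enqueue Ava, Vic → queue [Ava, Vic]
Visit Ava; enqueue Cyd, Mae, Omar → queue [Vic, Cyd, Mae, Omar]
Visit Vic; enqueue Bo, Eli, Pia → queue [Cyd, Mae, Omar, Bo, Eli, Pia]
Visit Cyd; enqueue Rex, Tao → queue [Mae, Omar, Bo, Eli, Pia, Rex, Tao]
Visit Mae → queue [Omar, Bo, Eli, Pia, Rex, Tao]
Visit Omar; enqueue Cal → queue [Bo, Eli, Pia, Rex, Tao, Cal]
Visit Bo → queue [Eli, Pia, Rex, Tao, Cal]
Visit Eli → queue [Pia, Rex, Tao, Cal]
Visit Pia → queue [Rex, Tao, Cal]
Visit Rex → queue [Tao, Cal]
Visit Tao → queue [Cal]
Visit Cal → queue []

Nia → Ava → Vic → Cyd → Mae → Omar → Bo → Eli → Pia → Rex → Tao → Cal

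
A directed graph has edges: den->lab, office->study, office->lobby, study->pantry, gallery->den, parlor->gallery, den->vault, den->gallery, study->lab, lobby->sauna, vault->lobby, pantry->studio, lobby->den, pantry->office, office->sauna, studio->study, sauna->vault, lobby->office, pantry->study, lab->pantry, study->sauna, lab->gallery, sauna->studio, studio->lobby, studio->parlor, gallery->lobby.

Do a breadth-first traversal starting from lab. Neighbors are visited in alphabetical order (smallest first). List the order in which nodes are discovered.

lab gallery pantry den lobby office studio study vault sauna parlor

Visit lab; enqueue gallery, pantry → queue [gallery, pantry]
Visit gallery; enqueue den, lobby → queue [pantry, den, lobby]
Visit pantry; enqueue office, studio, study → queue [den, lobby, office, studio, study]
Visit den; enqueue vault → queue [lobby, office, studio, study, vault]
Visit lobby; enqueue sauna → queue [office, studio, study, vault, sauna]
Visit office → queue [studio, study, vault, sauna]
Visit studio; enqueue parlor → queue [study, vault, sauna, parlor]
Visit study → queue [vault, sauna, parlor]
Visit vault → queue [sauna, parlor]
Visit sauna → queue [parlor]
Visit parlor → queue []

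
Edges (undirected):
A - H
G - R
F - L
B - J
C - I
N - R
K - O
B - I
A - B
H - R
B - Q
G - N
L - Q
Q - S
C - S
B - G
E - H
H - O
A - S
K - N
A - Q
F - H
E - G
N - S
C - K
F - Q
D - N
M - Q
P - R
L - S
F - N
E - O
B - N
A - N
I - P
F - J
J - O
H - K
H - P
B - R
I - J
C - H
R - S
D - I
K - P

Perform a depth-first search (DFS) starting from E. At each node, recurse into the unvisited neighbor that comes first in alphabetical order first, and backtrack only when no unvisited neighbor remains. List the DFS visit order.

E, G, B, A, H, C, I, D, N, F, J, O, K, P, R, S, L, Q, M

Visit E
E → G
G → B
B → A
A → H
H → C
C → I
I → D
D → N
N → F
F → J
J → O
O → K
K → P
P → R
R → S
S → L
L → Q
Q → M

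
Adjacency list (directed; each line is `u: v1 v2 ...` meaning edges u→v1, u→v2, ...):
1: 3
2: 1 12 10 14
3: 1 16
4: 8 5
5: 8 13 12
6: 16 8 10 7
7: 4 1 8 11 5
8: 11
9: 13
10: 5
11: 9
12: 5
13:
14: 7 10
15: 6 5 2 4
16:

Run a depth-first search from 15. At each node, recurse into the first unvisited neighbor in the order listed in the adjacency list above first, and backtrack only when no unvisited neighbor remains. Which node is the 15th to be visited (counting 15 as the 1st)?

2

Visit 15
15 → 6
6 → 16
6 → 8
8 → 11
11 → 9
9 → 13
6 → 10
10 → 5
5 → 12
6 → 7
7 → 4
7 → 1
1 → 3
15 → 2
2 → 14

Visit order: 15, 6, 16, 8, 11, 9, 13, 10, 5, 12, 7, 4, 1, 3, 2, 14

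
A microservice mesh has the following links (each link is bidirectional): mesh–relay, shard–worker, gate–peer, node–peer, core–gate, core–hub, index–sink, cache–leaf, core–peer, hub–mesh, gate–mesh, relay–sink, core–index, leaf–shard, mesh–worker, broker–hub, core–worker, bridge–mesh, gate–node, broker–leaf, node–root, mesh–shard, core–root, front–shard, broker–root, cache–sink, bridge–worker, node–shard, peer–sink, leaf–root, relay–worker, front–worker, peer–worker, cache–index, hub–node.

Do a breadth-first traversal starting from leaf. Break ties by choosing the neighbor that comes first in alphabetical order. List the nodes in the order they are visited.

Visit leaf; enqueue broker, cache, root, shard → queue [broker, cache, root, shard]
Visit broker; enqueue hub → queue [cache, root, shard, hub]
Visit cache; enqueue index, sink → queue [root, shard, hub, index, sink]
Visit root; enqueue core, node → queue [shard, hub, index, sink, core, node]
Visit shard; enqueue front, mesh, worker → queue [hub, index, sink, core, node, front, mesh, worker]
Visit hub → queue [index, sink, core, node, front, mesh, worker]
Visit index → queue [sink, core, node, front, mesh, worker]
Visit sink; enqueue peer, relay → queue [core, node, front, mesh, worker, peer, relay]
Visit core; enqueue gate → queue [node, front, mesh, worker, peer, relay, gate]
Visit node → queue [front, mesh, worker, peer, relay, gate]
Visit front → queue [mesh, worker, peer, relay, gate]
Visit mesh; enqueue bridge → queue [worker, peer, relay, gate, bridge]
Visit worker → queue [peer, relay, gate, bridge]
Visit peer → queue [relay, gate, bridge]
Visit relay → queue [gate, bridge]
Visit gate → queue [bridge]
Visit bridge → queue []

leaf, broker, cache, root, shard, hub, index, sink, core, node, front, mesh, worker, peer, relay, gate, bridge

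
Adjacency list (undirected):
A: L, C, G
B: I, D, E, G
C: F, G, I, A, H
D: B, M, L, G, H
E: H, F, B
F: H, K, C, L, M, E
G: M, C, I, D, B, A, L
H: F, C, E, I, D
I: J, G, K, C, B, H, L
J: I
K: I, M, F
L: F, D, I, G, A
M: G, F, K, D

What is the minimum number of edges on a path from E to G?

2

Level 0: E
Level 1: B, F, H
Level 2: C, D, G, I, K, L, M
Level 3: A, J
G first appears at level 2.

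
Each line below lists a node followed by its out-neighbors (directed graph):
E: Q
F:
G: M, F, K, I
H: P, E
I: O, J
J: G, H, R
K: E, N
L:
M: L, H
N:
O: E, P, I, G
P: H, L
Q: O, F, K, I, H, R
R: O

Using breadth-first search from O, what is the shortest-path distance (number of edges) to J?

Level 0: O
Level 1: E, G, I, P
Level 2: F, H, J, K, L, M, Q
Level 3: N, R
J first appears at level 2.

2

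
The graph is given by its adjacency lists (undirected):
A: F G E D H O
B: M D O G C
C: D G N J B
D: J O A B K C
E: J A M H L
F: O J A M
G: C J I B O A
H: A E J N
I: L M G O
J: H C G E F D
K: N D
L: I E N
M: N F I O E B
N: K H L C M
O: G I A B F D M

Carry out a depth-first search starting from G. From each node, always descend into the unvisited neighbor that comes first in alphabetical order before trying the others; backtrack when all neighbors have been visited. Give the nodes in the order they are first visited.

G A D B C J E H N K L I M F O

Visit G
G → A
A → D
D → B
B → C
C → J
J → E
E → H
H → N
N → K
N → L
L → I
I → M
M → F
F → O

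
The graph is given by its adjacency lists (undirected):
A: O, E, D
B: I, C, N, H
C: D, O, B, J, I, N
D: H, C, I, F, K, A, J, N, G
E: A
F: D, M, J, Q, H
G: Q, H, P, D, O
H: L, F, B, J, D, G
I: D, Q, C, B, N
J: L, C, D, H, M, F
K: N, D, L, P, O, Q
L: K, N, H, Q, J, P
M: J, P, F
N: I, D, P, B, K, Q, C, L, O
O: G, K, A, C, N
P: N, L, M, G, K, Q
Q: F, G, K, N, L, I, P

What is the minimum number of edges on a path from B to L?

2

Level 0: B
Level 1: C, H, I, N
Level 2: D, F, G, J, K, L, O, P, Q
Level 3: A, M
Level 4: E
L first appears at level 2.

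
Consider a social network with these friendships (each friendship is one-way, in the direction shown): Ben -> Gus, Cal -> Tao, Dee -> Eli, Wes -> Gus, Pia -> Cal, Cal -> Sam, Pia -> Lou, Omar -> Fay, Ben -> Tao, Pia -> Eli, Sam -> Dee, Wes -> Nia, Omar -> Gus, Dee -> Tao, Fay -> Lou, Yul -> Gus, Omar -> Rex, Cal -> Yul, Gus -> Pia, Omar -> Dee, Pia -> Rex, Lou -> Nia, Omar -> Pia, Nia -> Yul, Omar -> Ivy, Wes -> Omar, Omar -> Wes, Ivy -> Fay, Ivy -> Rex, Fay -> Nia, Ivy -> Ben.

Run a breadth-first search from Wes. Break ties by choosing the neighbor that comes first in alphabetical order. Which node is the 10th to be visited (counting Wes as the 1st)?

Rex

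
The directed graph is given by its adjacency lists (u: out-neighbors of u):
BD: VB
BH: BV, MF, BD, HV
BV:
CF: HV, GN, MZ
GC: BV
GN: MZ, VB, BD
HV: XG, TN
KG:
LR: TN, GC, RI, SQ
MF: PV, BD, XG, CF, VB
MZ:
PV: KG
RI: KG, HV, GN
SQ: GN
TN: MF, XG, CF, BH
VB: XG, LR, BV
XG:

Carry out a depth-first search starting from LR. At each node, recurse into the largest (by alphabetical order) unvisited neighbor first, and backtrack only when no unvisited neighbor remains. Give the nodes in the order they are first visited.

LR TN XG MF VB BV PV KG CF MZ HV GN BD BH SQ RI GC

Visit LR
LR → TN
TN → XG
TN → MF
MF → VB
VB → BV
MF → PV
PV → KG
MF → CF
CF → MZ
CF → HV
CF → GN
GN → BD
TN → BH
LR → SQ
LR → RI
LR → GC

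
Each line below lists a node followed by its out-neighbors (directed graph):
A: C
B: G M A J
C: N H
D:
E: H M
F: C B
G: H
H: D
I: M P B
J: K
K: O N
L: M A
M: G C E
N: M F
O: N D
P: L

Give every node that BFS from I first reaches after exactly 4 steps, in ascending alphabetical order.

D, F, O

Level 0: I
Level 1: B, M, P
Level 2: A, C, E, G, J, L
Level 3: H, K, N
Level 4: D, F, O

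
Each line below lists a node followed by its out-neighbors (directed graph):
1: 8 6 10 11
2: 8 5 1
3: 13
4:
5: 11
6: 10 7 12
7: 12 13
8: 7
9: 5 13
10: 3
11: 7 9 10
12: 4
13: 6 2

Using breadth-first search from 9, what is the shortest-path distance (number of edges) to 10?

3

Level 0: 9
Level 1: 5, 13
Level 2: 2, 6, 11
Level 3: 1, 7, 8, 10, 12
Level 4: 3, 4
10 first appears at level 3.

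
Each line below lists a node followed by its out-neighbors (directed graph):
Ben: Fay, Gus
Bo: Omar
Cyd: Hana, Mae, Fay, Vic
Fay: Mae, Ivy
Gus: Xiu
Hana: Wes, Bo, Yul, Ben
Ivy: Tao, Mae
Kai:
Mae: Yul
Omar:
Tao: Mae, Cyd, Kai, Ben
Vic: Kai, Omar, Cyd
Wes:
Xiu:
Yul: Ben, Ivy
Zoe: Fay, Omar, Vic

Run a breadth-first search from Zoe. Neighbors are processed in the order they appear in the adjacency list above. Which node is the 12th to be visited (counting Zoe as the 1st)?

Ben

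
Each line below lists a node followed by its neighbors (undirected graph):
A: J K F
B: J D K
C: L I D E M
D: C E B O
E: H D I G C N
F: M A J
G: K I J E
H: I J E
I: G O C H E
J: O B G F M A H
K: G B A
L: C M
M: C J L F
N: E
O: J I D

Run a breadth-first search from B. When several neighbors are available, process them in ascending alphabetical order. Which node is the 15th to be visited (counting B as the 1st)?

N

Visit B; enqueue D, J, K → queue [D, J, K]
Visit D; enqueue C, E, O → queue [J, K, C, E, O]
Visit J; enqueue A, F, G, H, M → queue [K, C, E, O, A, F, G, H, M]
Visit K → queue [C, E, O, A, F, G, H, M]
Visit C; enqueue I, L → queue [E, O, A, F, G, H, M, I, L]
Visit E; enqueue N → queue [O, A, F, G, H, M, I, L, N]
Visit O → queue [A, F, G, H, M, I, L, N]
Visit A → queue [F, G, H, M, I, L, N]
Visit F → queue [G, H, M, I, L, N]
Visit G → queue [H, M, I, L, N]
Visit H → queue [M, I, L, N]
Visit M → queue [I, L, N]
Visit I → queue [L, N]
Visit L → queue [N]
Visit N → queue []

Visit order: B, D, J, K, C, E, O, A, F, G, H, M, I, L, N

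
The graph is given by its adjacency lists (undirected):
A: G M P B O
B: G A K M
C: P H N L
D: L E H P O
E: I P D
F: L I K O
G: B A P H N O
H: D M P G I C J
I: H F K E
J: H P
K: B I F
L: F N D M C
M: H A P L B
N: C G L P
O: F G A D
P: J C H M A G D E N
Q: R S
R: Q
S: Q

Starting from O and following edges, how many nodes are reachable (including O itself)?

BFS from O visits: O, G, F, D, A, P, N, H, B, L, K, I, E, M, J, C
Reachable nodes: 16 of 19 total.

16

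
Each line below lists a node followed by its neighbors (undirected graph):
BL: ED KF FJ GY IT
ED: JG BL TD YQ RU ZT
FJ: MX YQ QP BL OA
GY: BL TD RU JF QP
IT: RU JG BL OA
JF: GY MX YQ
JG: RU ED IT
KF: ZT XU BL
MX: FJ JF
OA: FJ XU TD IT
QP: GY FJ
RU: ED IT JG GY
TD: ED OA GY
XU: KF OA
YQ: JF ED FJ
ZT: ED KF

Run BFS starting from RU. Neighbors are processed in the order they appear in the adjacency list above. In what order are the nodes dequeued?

Visit RU; enqueue ED, IT, JG, GY → queue [ED, IT, JG, GY]
Visit ED; enqueue BL, TD, YQ, ZT → queue [IT, JG, GY, BL, TD, YQ, ZT]
Visit IT; enqueue OA → queue [JG, GY, BL, TD, YQ, ZT, OA]
Visit JG → queue [GY, BL, TD, YQ, ZT, OA]
Visit GY; enqueue JF, QP → queue [BL, TD, YQ, ZT, OA, JF, QP]
Visit BL; enqueue KF, FJ → queue [TD, YQ, ZT, OA, JF, QP, KF, FJ]
Visit TD → queue [YQ, ZT, OA, JF, QP, KF, FJ]
Visit YQ → queue [ZT, OA, JF, QP, KF, FJ]
Visit ZT → queue [OA, JF, QP, KF, FJ]
Visit OA; enqueue XU → queue [JF, QP, KF, FJ, XU]
Visit JF; enqueue MX → queue [QP, KF, FJ, XU, MX]
Visit QP → queue [KF, FJ, XU, MX]
Visit KF → queue [FJ, XU, MX]
Visit FJ → queue [XU, MX]
Visit XU → queue [MX]
Visit MX → queue []

RU, ED, IT, JG, GY, BL, TD, YQ, ZT, OA, JF, QP, KF, FJ, XU, MX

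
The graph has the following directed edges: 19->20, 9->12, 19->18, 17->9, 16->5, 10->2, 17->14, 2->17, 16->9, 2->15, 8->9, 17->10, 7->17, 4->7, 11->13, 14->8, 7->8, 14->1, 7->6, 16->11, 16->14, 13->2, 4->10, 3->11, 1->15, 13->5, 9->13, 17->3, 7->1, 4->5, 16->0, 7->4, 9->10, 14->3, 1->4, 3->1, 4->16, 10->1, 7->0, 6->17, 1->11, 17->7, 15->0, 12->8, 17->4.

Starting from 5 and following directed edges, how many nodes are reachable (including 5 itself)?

BFS from 5 visits: 5
Reachable nodes: 1 of 21 total.

1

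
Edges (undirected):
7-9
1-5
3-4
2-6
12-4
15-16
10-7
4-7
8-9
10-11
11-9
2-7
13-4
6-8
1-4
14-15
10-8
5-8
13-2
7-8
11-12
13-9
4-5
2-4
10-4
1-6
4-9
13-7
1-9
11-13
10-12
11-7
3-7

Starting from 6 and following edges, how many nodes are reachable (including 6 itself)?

13

BFS from 6 visits: 6, 8, 2, 1, 10, 9, 7, 5, 13, 4, 12, 11, 3
Reachable nodes: 13 of 16 total.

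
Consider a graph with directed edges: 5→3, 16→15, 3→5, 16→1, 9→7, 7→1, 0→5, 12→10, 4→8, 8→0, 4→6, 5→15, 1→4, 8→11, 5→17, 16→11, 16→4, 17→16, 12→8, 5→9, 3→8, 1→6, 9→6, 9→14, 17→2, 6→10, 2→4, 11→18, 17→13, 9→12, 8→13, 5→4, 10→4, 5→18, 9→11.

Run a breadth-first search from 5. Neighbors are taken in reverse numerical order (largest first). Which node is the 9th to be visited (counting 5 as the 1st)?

13

Visit 5; enqueue 18, 17, 15, 9, 4, 3 → queue [18, 17, 15, 9, 4, 3]
Visit 18 → queue [17, 15, 9, 4, 3]
Visit 17; enqueue 16, 13, 2 → queue [15, 9, 4, 3, 16, 13, 2]
Visit 15 → queue [9, 4, 3, 16, 13, 2]
Visit 9; enqueue 14, 12, 11, 7, 6 → queue [4, 3, 16, 13, 2, 14, 12, 11, 7, 6]
Visit 4; enqueue 8 → queue [3, 16, 13, 2, 14, 12, 11, 7, 6, 8]
Visit 3 → queue [16, 13, 2, 14, 12, 11, 7, 6, 8]
Visit 16; enqueue 1 → queue [13, 2, 14, 12, 11, 7, 6, 8, 1]
Visit 13 → queue [2, 14, 12, 11, 7, 6, 8, 1]
Visit 2 → queue [14, 12, 11, 7, 6, 8, 1]
Visit 14 → queue [12, 11, 7, 6, 8, 1]
Visit 12; enqueue 10 → queue [11, 7, 6, 8, 1, 10]
Visit 11 → queue [7, 6, 8, 1, 10]
Visit 7 → queue [6, 8, 1, 10]
Visit 6 → queue [8, 1, 10]
Visit 8; enqueue 0 → queue [1, 10, 0]
Visit 1 → queue [10, 0]
Visit 10 → queue [0]
Visit 0 → queue []

Visit order: 5, 18, 17, 15, 9, 4, 3, 16, 13, 2, 14, 12, 11, 7, 6, 8, 1, 10, 0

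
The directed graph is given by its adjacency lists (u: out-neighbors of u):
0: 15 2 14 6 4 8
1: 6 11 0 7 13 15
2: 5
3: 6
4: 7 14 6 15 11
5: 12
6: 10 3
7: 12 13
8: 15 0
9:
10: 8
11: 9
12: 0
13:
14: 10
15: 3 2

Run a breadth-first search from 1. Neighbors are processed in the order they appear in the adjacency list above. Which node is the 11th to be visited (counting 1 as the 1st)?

2

Visit 1; enqueue 6, 11, 0, 7, 13, 15 → queue [6, 11, 0, 7, 13, 15]
Visit 6; enqueue 10, 3 → queue [11, 0, 7, 13, 15, 10, 3]
Visit 11; enqueue 9 → queue [0, 7, 13, 15, 10, 3, 9]
Visit 0; enqueue 2, 14, 4, 8 → queue [7, 13, 15, 10, 3, 9, 2, 14, 4, 8]
Visit 7; enqueue 12 → queue [13, 15, 10, 3, 9, 2, 14, 4, 8, 12]
Visit 13 → queue [15, 10, 3, 9, 2, 14, 4, 8, 12]
Visit 15 → queue [10, 3, 9, 2, 14, 4, 8, 12]
Visit 10 → queue [3, 9, 2, 14, 4, 8, 12]
Visit 3 → queue [9, 2, 14, 4, 8, 12]
Visit 9 → queue [2, 14, 4, 8, 12]
Visit 2; enqueue 5 → queue [14, 4, 8, 12, 5]
Visit 14 → queue [4, 8, 12, 5]
Visit 4 → queue [8, 12, 5]
Visit 8 → queue [12, 5]
Visit 12 → queue [5]
Visit 5 → queue []

Visit order: 1, 6, 11, 0, 7, 13, 15, 10, 3, 9, 2, 14, 4, 8, 12, 5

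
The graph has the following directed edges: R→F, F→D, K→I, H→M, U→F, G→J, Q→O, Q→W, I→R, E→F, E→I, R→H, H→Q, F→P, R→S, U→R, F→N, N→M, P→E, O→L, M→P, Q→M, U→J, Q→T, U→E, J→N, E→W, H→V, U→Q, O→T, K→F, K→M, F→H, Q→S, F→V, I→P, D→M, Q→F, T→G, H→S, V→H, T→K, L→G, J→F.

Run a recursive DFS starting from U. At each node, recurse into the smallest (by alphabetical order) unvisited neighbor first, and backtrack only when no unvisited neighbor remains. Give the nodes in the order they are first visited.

U -> E -> F -> D -> M -> P -> H -> Q -> O -> L -> G -> J -> N -> T -> K -> I -> R -> S -> W -> V

Visit U
U → E
E → F
F → D
D → M
M → P
F → H
H → Q
Q → O
O → L
L → G
G → J
J → N
O → T
T → K
K → I
I → R
R → S
Q → W
H → V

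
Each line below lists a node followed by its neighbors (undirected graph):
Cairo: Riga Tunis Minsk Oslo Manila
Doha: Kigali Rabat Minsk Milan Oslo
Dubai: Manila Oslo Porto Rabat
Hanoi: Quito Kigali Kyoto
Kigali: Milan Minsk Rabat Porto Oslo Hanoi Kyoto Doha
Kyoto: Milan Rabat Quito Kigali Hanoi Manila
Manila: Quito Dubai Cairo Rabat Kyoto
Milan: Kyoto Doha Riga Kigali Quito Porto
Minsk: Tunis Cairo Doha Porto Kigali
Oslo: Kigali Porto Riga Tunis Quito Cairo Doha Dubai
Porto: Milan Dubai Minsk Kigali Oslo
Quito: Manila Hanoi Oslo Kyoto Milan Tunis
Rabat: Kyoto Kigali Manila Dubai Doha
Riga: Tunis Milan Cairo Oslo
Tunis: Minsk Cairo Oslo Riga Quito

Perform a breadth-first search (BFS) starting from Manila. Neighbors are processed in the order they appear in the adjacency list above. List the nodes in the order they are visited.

Visit Manila; enqueue Quito, Dubai, Cairo, Rabat, Kyoto → queue [Quito, Dubai, Cairo, Rabat, Kyoto]
Visit Quito; enqueue Hanoi, Oslo, Milan, Tunis → queue [Dubai, Cairo, Rabat, Kyoto, Hanoi, Oslo, Milan, Tunis]
Visit Dubai; enqueue Porto → queue [Cairo, Rabat, Kyoto, Hanoi, Oslo, Milan, Tunis, Porto]
Visit Cairo; enqueue Riga, Minsk → queue [Rabat, Kyoto, Hanoi, Oslo, Milan, Tunis, Porto, Riga, Minsk]
Visit Rabat; enqueue Kigali, Doha → queue [Kyoto, Hanoi, Oslo, Milan, Tunis, Porto, Riga, Minsk, Kigali, Doha]
Visit Kyoto → queue [Hanoi, Oslo, Milan, Tunis, Porto, Riga, Minsk, Kigali, Doha]
Visit Hanoi → queue [Oslo, Milan, Tunis, Porto, Riga, Minsk, Kigali, Doha]
Visit Oslo → queue [Milan, Tunis, Porto, Riga, Minsk, Kigali, Doha]
Visit Milan → queue [Tunis, Porto, Riga, Minsk, Kigali, Doha]
Visit Tunis → queue [Porto, Riga, Minsk, Kigali, Doha]
Visit Porto → queue [Riga, Minsk, Kigali, Doha]
Visit Riga → queue [Minsk, Kigali, Doha]
Visit Minsk → queue [Kigali, Doha]
Visit Kigali → queue [Doha]
Visit Doha → queue []

Manila -> Quito -> Dubai -> Cairo -> Rabat -> Kyoto -> Hanoi -> Oslo -> Milan -> Tunis -> Porto -> Riga -> Minsk -> Kigali -> Doha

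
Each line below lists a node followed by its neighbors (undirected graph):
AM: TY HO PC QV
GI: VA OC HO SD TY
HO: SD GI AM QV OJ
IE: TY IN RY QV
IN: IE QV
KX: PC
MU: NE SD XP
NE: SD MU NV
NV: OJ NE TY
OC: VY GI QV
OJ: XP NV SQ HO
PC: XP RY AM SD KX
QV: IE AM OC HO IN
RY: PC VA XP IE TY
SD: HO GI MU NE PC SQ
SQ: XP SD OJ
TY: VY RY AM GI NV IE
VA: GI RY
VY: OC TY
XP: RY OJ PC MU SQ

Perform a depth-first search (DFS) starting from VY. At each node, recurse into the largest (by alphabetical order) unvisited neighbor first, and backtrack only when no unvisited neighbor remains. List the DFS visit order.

VY, TY, RY, XP, SQ, SD, PC, KX, AM, QV, OC, GI, VA, HO, OJ, NV, NE, MU, IN, IE

Visit VY
VY → TY
TY → RY
RY → XP
XP → SQ
SQ → SD
SD → PC
PC → KX
PC → AM
AM → QV
QV → OC
OC → GI
GI → VA
GI → HO
HO → OJ
OJ → NV
NV → NE
NE → MU
QV → IN
IN → IE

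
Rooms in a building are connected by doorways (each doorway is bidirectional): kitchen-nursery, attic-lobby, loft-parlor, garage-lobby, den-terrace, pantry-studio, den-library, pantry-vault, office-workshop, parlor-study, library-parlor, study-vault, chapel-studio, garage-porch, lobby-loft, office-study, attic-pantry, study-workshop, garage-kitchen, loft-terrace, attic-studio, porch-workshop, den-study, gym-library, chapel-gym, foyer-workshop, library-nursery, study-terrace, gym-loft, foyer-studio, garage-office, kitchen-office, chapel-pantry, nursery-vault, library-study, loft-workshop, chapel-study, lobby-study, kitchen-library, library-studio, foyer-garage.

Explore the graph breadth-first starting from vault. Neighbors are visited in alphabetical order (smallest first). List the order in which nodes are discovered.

Visit vault; enqueue nursery, pantry, study → queue [nursery, pantry, study]
Visit nursery; enqueue kitchen, library → queue [pantry, study, kitchen, library]
Visit pantry; enqueue attic, chapel, studio → queue [study, kitchen, library, attic, chapel, studio]
Visit study; enqueue den, lobby, office, parlor, terrace, workshop → queue [kitchen, library, attic, chapel, studio, den, lobby, office, parlor, terrace, workshop]
Visit kitchen; enqueue garage → queue [library, attic, chapel, studio, den, lobby, office, parlor, terrace, workshop, garage]
Visit library; enqueue gym → queue [attic, chapel, studio, den, lobby, office, parlor, terrace, workshop, garage, gym]
Visit attic → queue [chapel, studio, den, lobby, office, parlor, terrace, workshop, garage, gym]
Visit chapel → queue [studio, den, lobby, office, parlor, terrace, workshop, garage, gym]
Visit studio; enqueue foyer → queue [den, lobby, office, parlor, terrace, workshop, garage, gym, foyer]
Visit den → queue [lobby, office, parlor, terrace, workshop, garage, gym, foyer]
Visit lobby; enqueue loft → queue [office, parlor, terrace, workshop, garage, gym, foyer, loft]
Visit office → queue [parlor, terrace, workshop, garage, gym, foyer, loft]
Visit parlor → queue [terrace, workshop, garage, gym, foyer, loft]
Visit terrace → queue [workshop, garage, gym, foyer, loft]
Visit workshop; enqueue porch → queue [garage, gym, foyer, loft, porch]
Visit garage → queue [gym, foyer, loft, porch]
Visit gym → queue [foyer, loft, porch]
Visit foyer → queue [loft, porch]
Visit loft → queue [porch]
Visit porch → queue []

vault nursery pantry study kitchen library attic chapel studio den lobby office parlor terrace workshop garage gym foyer loft porch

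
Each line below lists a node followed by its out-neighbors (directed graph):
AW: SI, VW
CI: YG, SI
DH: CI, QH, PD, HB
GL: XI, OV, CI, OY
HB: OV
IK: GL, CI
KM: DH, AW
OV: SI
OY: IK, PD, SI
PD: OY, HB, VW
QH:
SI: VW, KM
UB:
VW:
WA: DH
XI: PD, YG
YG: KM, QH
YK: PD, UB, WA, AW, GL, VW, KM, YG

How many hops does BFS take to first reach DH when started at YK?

Level 0: YK
Level 1: AW, GL, KM, PD, UB, VW, WA, YG
Level 2: CI, DH, HB, OV, OY, QH, SI, XI
Level 3: IK
DH first appears at level 2.

2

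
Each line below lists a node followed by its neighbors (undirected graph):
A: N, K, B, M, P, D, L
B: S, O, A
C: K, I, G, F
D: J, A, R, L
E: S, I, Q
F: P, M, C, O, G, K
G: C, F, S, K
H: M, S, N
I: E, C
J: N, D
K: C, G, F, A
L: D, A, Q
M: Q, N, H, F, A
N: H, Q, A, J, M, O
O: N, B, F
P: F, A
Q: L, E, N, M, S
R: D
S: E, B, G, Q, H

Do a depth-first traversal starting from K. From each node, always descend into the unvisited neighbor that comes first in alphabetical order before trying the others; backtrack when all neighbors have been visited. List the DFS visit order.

Visit K
K → A
A → B
B → O
O → F
F → C
C → G
G → S
S → E
E → I
E → Q
Q → L
L → D
D → J
J → N
N → H
H → M
D → R
F → P

K -> A -> B -> O -> F -> C -> G -> S -> E -> I -> Q -> L -> D -> J -> N -> H -> M -> R -> P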